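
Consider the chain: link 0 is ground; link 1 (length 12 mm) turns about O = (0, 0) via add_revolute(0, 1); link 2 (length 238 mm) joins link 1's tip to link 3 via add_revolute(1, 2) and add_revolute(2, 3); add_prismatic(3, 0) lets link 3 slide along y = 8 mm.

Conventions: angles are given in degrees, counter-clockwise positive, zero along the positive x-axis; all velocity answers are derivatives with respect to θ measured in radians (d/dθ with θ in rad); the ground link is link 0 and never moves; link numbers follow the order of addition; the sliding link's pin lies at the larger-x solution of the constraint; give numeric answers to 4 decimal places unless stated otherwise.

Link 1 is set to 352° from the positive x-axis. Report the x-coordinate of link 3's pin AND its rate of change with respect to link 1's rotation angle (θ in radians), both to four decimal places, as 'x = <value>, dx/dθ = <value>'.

geometry: r = 12 mm, L = 238 mm, e = 8 mm
crank pin P = (r cos θ, r sin θ) = (11.883217, -1.670077)
h = r sin θ − e = -1.670077 − 8 = -9.670077
x = r cos θ + √(L² − h²) = 11.883217 + 237.803468 = 249.686685
dx/dθ = −r sin θ − h·r cos θ/√(L² − h²) (θ in radians; h = -9.670077) = 2.153298

x = 249.6867, dx/dθ = 2.1533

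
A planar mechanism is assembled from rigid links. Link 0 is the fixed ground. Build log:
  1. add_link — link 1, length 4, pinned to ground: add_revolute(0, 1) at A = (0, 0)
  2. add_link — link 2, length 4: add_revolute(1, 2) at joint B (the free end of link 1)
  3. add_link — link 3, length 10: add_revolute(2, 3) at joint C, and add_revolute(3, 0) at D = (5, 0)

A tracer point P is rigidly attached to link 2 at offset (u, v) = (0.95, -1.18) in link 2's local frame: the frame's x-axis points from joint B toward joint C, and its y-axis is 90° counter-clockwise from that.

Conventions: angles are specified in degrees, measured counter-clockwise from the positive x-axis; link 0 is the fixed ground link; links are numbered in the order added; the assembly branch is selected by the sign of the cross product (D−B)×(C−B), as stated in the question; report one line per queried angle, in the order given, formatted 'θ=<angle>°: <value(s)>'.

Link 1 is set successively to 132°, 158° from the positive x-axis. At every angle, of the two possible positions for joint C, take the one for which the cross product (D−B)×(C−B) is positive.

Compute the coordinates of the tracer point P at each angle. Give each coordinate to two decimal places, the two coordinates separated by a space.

A=(0,0), D=(5.00,0)
θ=132°: B = A + 4.00·(cos132°, sin132°) = (-2.6765, 2.9726)
θ=132°: |BD| = 8.2320
θ=132°: circle(B,4.00) ∩ circle(D,10.00): a=-0.9861, h=3.8766
θ=132°:   candidates: C₊=(-2.1962,6.9436) cross=31.912; C₋=(-4.9959,-0.2863) cross=-31.912
θ=132°:   branch + wants cross > 0 → take C=(-2.1962,6.9436) (cross=31.912)
θ=132°: ex = (C−B)/|BC| = (0.1201,0.9928); ey = (-0.9928,0.1201)
θ=132°: P = B + 0.95·ex + -1.18·ey = (-1.3910,3.7740)
θ=158°: B = A + 4.00·(cos158°, sin158°) = (-3.7087, 1.4984)
θ=158°: |BD| = 8.8367
θ=158°: circle(B,4.00) ∩ circle(D,10.00): a=-0.3346, h=3.9860
θ=158°:   candidates: C₊=(-3.3625,5.4834) cross=35.223; C₋=(-4.7143,-2.3731) cross=-35.223
θ=158°:   branch + wants cross > 0 → take C=(-3.3625,5.4834) (cross=35.223)
θ=158°: ex = (C−B)/|BC| = (0.0865,0.9962); ey = (-0.9962,0.0865)
θ=158°: P = B + 0.95·ex + -1.18·ey = (-2.4509,2.3427)

θ=132°: -1.39 3.77
θ=158°: -2.45 2.34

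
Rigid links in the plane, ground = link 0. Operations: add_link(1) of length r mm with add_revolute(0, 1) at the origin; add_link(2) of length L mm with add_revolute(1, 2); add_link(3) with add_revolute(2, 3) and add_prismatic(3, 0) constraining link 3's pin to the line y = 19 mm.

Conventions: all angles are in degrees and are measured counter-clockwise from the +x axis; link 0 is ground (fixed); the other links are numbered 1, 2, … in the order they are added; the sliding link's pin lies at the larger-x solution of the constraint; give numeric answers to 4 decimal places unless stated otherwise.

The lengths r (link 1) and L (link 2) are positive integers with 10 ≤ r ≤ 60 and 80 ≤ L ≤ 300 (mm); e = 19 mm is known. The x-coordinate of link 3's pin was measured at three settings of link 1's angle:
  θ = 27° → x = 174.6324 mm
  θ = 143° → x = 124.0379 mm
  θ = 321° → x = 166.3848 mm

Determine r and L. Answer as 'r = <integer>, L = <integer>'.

constraint per measurement: (x − r cos θ)² + (r sin θ − e)² = L²
subtracting the θ₁ and θ₂ equations cancels the r² and L² terms:
r = (x₁² − x₂²) / (2[(x₁cos θ₁ + e sin θ₁) − (x₂cos θ₂ + e sin θ₂)]) = 30.0000 → r = 30
L² = (x₁ − r cos θ₁)² + (r sin θ₁ − e)² = 21904.0095 → L = 148.0000 → L = 148
check at θ₃=321°: x = 166.3848 (printed 166.3848) ✓

r = 30, L = 148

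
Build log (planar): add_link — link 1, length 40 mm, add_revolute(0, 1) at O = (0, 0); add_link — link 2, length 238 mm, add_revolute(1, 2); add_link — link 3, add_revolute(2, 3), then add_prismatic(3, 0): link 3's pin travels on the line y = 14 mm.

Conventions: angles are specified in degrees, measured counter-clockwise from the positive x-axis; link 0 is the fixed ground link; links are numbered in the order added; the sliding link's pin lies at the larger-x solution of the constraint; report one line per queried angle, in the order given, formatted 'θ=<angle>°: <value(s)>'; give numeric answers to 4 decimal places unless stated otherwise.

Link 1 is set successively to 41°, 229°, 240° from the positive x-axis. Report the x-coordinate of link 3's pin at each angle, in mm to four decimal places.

geometry: r = 40 mm, L = 238 mm, e = 14 mm
θ=41°: crank pin P = (r cos θ, r sin θ) = (30.188383, 26.242361)
θ=41°: h = r sin θ − e = 26.242361 − 14 = 12.242361
θ=41°: x = r cos θ + √(L² − h²) = 30.188383 + 237.684927 = 267.873310
θ=229°: crank pin P = (r cos θ, r sin θ) = (-26.242361, -30.188383)
θ=229°: h = r sin θ − e = -30.188383 − 14 = -44.188383
θ=229°: x = r cos θ + √(L² − h²) = -26.242361 + 233.861897 = 207.619536
θ=240°: crank pin P = (r cos θ, r sin θ) = (-20.000000, -34.641016)
θ=240°: h = r sin θ − e = -34.641016 − 14 = -48.641016
θ=240°: x = r cos θ + √(L² − h²) = -20.000000 + 232.976504 = 212.976504

θ=41°: 267.8733
θ=229°: 207.6195
θ=240°: 212.9765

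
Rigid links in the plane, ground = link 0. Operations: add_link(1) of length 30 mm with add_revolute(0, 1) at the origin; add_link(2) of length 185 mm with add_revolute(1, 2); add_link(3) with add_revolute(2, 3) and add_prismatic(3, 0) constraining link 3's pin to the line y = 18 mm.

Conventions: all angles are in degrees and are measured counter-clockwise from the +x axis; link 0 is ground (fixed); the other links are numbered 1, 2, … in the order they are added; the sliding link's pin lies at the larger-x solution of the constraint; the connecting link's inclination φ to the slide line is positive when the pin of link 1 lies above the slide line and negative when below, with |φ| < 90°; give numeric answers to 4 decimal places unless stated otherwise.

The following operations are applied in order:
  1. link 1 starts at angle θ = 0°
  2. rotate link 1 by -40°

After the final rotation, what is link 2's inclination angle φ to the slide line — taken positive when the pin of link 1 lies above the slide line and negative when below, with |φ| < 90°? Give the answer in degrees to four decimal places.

geometry: r = 30 mm, L = 185 mm, e = 18 mm; θ starts at 0°
rotate link 1 by -40°: θ ← 0° -40° = -40°
h = r sin θ − e = -19.283628 − 18 = -37.283628
sin φ = h / L = -37.283628 / 185 = -0.20153313
φ = arcsin(-0.20153313) = -11.626626°

-11.6266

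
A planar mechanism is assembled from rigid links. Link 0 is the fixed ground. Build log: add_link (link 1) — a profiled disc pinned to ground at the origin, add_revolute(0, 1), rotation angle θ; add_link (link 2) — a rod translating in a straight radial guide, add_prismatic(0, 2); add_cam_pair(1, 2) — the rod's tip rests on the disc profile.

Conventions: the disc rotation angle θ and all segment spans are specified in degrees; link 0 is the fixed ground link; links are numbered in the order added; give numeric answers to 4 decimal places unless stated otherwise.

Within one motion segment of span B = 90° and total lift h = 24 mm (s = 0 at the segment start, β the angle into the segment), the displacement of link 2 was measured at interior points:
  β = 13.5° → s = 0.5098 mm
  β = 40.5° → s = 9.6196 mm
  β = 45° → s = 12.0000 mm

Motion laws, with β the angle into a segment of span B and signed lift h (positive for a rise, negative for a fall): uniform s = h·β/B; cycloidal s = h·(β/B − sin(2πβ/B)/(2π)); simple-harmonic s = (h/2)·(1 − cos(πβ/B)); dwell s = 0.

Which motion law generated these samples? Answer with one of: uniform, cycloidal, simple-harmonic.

candidates at β/B = r: uniform s = h·r (linear in β); cycloidal s = h·(r − sin(2πr)/(2π)); simple-harmonic s = (h/2)(1 − cos(πr))
β=13.5°: printed 0.5098 | uniform 3.6000, cycloidal 0.5098, simple-harmonic 1.3079
β=40.5°: printed 9.6196 | uniform 10.8000, cycloidal 9.6196, simple-harmonic 10.1228
β=45°: printed 12.0000 | uniform 12.0000, cycloidal 12.0000, simple-harmonic 12.0000
only one law matches every sample → cycloidal

cycloidal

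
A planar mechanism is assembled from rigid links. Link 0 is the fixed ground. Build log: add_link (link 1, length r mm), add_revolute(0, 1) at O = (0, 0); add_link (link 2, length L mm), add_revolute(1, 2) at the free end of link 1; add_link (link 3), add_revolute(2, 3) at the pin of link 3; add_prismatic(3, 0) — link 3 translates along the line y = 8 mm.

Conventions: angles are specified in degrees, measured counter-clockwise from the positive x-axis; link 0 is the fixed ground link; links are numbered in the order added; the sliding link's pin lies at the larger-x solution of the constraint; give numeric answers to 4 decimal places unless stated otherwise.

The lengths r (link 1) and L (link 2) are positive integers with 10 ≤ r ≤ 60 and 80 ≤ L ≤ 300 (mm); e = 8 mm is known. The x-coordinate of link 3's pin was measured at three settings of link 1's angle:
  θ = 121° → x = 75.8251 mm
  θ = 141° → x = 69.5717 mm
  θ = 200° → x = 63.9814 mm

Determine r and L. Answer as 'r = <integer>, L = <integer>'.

constraint per measurement: (x − r cos θ)² + (r sin θ − e)² = L²
subtracting the θ₁ and θ₂ equations cancels the r² and L² terms:
r = (x₁² − x₂²) / (2[(x₁cos θ₁ + e sin θ₁) − (x₂cos θ₂ + e sin θ₂)]) = 27.0003 → r = 27
L² = (x₁ − r cos θ₁)² + (r sin θ₁ − e)² = 8281.0014 → L = 91.0000 → L = 91
check at θ₃=200°: x = 63.9814 (printed 63.9814) ✓

r = 27, L = 91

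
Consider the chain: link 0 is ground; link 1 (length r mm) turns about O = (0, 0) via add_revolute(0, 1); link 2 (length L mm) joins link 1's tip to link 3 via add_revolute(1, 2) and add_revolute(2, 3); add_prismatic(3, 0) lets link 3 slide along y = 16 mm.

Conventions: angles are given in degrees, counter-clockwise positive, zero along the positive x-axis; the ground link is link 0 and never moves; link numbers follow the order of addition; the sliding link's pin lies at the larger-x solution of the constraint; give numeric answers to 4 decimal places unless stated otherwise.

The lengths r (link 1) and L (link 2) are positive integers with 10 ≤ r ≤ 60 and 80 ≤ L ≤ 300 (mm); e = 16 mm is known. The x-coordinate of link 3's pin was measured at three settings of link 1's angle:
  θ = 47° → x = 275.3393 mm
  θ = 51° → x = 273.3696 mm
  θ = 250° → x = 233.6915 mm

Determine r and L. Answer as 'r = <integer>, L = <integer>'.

constraint per measurement: (x − r cos θ)² + (r sin θ − e)² = L²
subtracting the θ₁ and θ₂ equations cancels the r² and L² terms:
r = (x₁² − x₂²) / (2[(x₁cos θ₁ + e sin θ₁) − (x₂cos θ₂ + e sin θ₂)]) = 35.9995 → r = 36
L² = (x₁ − r cos θ₁)² + (r sin θ₁ − e)² = 63000.9822 → L = 251.0000 → L = 251
check at θ₃=250°: x = 233.6915 (printed 233.6915) ✓

r = 36, L = 251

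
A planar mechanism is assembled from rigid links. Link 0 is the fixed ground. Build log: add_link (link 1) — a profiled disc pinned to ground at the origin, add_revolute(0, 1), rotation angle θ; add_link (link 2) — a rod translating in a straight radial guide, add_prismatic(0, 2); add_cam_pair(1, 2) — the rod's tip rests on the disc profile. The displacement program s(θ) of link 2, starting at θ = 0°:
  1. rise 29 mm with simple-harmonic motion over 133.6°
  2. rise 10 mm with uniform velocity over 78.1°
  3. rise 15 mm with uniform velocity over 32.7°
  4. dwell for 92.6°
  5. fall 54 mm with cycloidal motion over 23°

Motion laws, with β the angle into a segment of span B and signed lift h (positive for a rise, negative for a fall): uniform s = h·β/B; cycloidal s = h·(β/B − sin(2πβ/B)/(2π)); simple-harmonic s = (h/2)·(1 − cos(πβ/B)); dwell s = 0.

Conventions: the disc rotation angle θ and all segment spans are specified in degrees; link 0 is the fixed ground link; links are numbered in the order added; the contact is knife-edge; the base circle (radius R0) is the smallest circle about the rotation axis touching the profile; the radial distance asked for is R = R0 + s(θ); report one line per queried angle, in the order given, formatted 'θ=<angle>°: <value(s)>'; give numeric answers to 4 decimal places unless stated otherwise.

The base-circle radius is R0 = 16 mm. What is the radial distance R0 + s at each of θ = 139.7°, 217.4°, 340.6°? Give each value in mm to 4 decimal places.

seg 1 [0°–133.6°] simple-harmonic, h=29: full span → s += 29 → s = 29.0000
seg 2 [133.6°–211.7°] uniform, h=10: θ=139.7° here. β=6.1, B=78.1. 10·6.1/78.1 = 0.7810 → s = 29.7810
seg 2 [133.6°–211.7°] uniform, h=10: full span → s += 10 → s = 39.0000
seg 3 [211.7°–244.4°] uniform, h=15: θ=217.4° here. β=5.7, B=32.7. 15·5.7/32.7 = 2.6147 → s = 41.6147
seg 3 [211.7°–244.4°] uniform, h=15: full span → s += 15 → s = 54.0000
seg 4 [244.4°–337°] dwell: s stays 54.0000
seg 5 [337°–360°] cycloidal, h=-54: θ=340.6° here. β=3.6, B=23. -54·(0.1565 − sin(2π·0.1565)/(2π)) = -1.2981 → s = 52.7019
θ=139.7°: R = R0 + s = 16 + 29.7810 = 45.7810
θ=217.4°: R = R0 + s = 16 + 41.6147 = 57.6147
θ=340.6°: R = R0 + s = 16 + 52.7019 = 68.7019

θ=139.7°: 45.7810
θ=217.4°: 57.6147
θ=340.6°: 68.7019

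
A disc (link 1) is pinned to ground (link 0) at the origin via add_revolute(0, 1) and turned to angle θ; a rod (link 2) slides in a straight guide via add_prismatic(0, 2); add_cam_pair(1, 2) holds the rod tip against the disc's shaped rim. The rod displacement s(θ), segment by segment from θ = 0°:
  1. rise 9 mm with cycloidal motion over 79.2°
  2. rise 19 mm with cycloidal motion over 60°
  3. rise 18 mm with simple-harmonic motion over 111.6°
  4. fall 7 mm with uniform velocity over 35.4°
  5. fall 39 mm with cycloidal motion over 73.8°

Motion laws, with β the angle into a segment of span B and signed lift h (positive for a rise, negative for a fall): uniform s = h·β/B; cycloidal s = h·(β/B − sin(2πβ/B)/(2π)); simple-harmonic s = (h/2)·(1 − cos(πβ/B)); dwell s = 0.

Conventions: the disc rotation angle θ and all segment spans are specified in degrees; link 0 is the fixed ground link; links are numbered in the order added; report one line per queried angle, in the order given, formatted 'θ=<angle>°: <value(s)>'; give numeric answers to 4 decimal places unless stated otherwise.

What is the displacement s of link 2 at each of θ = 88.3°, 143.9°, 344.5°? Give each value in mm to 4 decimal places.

segment 1 (0° to 79.2°, cycloidal, h = 9) is passed completely: s = 0.0000 + (9) = 9.0000
θ = 88.3° falls in segment 2 (79.2° to 139.2°, cycloidal, h = 19): β = 88.3 − 79.2 = 9.1°, B = 60°; Δs = 19·(0.1517 − sin(2π·0.1517)/(2π)) = 0.4168; s = 9.0000 + 0.4168 = 9.4168
segment 2 (79.2° to 139.2°, cycloidal, h = 19) is passed completely: s = 9.0000 + (19) = 28.0000
θ = 143.9° falls in segment 3 (139.2° to 250.8°, simple-harmonic, h = 18): β = 143.9 − 139.2 = 4.7°, B = 111.6°; Δs = 18/2·(1 − cos(π·0.0421)) = 0.0787; s = 28.0000 + 0.0787 = 28.0787
segment 3 (139.2° to 250.8°, simple-harmonic, h = 18) is passed completely: s = 28.0000 + (18) = 46.0000
segment 4 (250.8° to 286.2°, uniform, h = -7) is passed completely: s = 46.0000 + (-7) = 39.0000
θ = 344.5° falls in segment 5 (286.2° to 360°, cycloidal, h = -39): β = 344.5 − 286.2 = 58.3°, B = 73.8°; Δs = -39·(0.7900 − sin(2π·0.7900)/(2π)) = -36.8212; s = 39.0000 − 36.8212 = 2.1788

θ=88.3°: 9.4168
θ=143.9°: 28.0787
θ=344.5°: 2.1788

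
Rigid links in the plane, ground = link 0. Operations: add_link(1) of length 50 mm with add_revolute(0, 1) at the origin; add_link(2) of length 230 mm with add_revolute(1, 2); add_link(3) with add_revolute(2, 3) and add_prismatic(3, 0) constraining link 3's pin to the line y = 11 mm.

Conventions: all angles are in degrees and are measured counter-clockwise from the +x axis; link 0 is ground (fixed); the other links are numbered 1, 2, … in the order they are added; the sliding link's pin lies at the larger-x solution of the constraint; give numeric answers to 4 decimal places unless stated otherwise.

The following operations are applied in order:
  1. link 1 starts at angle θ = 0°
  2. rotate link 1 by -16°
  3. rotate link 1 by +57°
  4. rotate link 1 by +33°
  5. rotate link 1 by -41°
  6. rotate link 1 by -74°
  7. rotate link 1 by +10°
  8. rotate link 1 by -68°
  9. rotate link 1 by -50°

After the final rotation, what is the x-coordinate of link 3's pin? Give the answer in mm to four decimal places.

geometry: r = 50 mm, L = 230 mm, e = 11 mm; θ starts at 0°
rotate link 1 by -16°: θ ← 0° -16° = -16°
rotate link 1 by +57°: θ ← -16° +57° = 41°
rotate link 1 by +33°: θ ← 41° +33° = 74°
rotate link 1 by -41°: θ ← 74° -41° = 33°
rotate link 1 by -74°: θ ← 33° -74° = -41°
rotate link 1 by +10°: θ ← -41° +10° = -31°
rotate link 1 by -68°: θ ← -31° -68° = -99°
rotate link 1 by -50°: θ ← -99° -50° = -149°
crank pin P = (r cos θ, r sin θ) = (-42.858365, -25.751904)
h = r sin θ − e = -25.751904 − 11 = -36.751904
x = r cos θ + √(L² − h²) = -42.858365 + 227.044704 = 184.186339

184.1863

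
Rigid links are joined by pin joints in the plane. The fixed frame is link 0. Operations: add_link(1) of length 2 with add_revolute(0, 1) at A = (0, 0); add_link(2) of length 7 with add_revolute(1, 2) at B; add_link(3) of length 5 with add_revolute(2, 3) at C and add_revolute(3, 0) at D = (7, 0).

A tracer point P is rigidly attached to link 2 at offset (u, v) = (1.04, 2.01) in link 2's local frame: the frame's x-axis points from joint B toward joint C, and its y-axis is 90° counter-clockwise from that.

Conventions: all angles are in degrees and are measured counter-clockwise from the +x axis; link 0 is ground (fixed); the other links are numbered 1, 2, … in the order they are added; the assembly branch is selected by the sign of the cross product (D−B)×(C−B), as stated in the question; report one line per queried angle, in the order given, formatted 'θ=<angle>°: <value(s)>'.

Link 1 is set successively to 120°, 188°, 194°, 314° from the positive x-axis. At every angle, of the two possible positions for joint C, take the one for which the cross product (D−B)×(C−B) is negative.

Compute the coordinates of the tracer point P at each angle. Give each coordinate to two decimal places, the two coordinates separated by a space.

A=(0,0), D=(7.00,0)
θ=120°: B = A + 2.00·(cos120°, sin120°) = (-1.0000, 1.7321)
θ=120°: |BD| = 8.1854
θ=120°: circle(B,7.00) ∩ circle(D,5.00): a=5.5587, h=4.2545
θ=120°:   candidates: C₊=(5.3331,4.7140) cross=34.825; C₋=(3.5326,-3.6023) cross=-34.825
θ=120°:   branch - wants cross < 0 → take C=(3.5326,-3.6023) (cross=-34.825)
θ=120°: ex = (C−B)/|BC| = (0.6475,-0.7621); ey = (0.7621,0.6475)
θ=120°: P = B + 1.04·ex + 2.01·ey = (1.2051,2.2410)
θ=188°: B = A + 2.00·(cos188°, sin188°) = (-1.9805, -0.2783)
θ=188°: |BD| = 8.9848
θ=188°: circle(B,7.00) ∩ circle(D,5.00): a=5.8280, h=3.8774
θ=188°:   candidates: C₊=(3.7246,3.7778) cross=34.838; C₋=(3.9648,-3.9734) cross=-34.838
θ=188°:   branch - wants cross < 0 → take C=(3.9648,-3.9734) (cross=-34.838)
θ=188°: ex = (C−B)/|BC| = (0.8493,-0.5279); ey = (0.5279,0.8493)
θ=188°: P = B + 1.04·ex + 2.01·ey = (-0.0362,0.8798)
θ=194°: B = A + 2.00·(cos194°, sin194°) = (-1.9406, -0.4838)
θ=194°: |BD| = 8.9537
θ=194°: circle(B,7.00) ∩ circle(D,5.00): a=5.8171, h=3.8938
θ=194°:   candidates: C₊=(3.6576,3.7186) cross=34.864; C₋=(4.0784,-4.0576) cross=-34.864
θ=194°:   branch - wants cross < 0 → take C=(4.0784,-4.0576) (cross=-34.864)
θ=194°: ex = (C−B)/|BC| = (0.8599,-0.5105); ey = (0.5105,0.8599)
θ=194°: P = B + 1.04·ex + 2.01·ey = (-0.0202,0.7135)
θ=314°: B = A + 2.00·(cos314°, sin314°) = (1.3893, -1.4387)
θ=314°: |BD| = 5.7922
θ=314°: circle(B,7.00) ∩ circle(D,5.00): a=4.9679, h=4.9316
θ=314°:   candidates: C₊=(4.9766,4.5723) cross=28.565; C₋=(7.4264,-4.9818) cross=-28.565
θ=314°:   branch - wants cross < 0 → take C=(7.4264,-4.9818) (cross=-28.565)
θ=314°: ex = (C−B)/|BC| = (0.8624,-0.5062); ey = (0.5062,0.8624)
θ=314°: P = B + 1.04·ex + 2.01·ey = (3.3036,-0.2316)

θ=120°: 1.21 2.24
θ=188°: -0.04 0.88
θ=194°: -0.02 0.71
θ=314°: 3.30 -0.23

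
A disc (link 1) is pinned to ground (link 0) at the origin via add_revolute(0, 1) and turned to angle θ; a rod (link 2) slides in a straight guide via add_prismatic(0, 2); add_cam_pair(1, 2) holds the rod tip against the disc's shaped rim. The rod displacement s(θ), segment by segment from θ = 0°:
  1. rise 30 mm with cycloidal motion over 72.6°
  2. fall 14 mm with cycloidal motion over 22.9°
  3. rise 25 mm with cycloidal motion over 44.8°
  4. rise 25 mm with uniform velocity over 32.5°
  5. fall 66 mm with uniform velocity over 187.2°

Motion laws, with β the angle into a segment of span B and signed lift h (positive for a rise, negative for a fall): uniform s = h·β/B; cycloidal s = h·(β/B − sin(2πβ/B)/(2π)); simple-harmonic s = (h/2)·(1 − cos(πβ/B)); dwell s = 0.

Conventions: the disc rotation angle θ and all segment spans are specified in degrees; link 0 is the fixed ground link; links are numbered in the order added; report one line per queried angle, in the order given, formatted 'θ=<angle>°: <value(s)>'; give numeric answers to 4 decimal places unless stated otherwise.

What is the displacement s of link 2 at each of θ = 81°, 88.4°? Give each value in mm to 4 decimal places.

segment 1 (0° to 72.6°, cycloidal, h = 30) is passed completely: s = 0.0000 + (30) = 30.0000
θ = 81° falls in segment 2 (72.6° to 95.5°, cycloidal, h = -14): β = 81 − 72.6 = 8.4°, B = 22.9°; Δs = -14·(0.3668 − sin(2π·0.3668)/(2π)) = -3.4809; s = 30.0000 − 3.4809 = 26.5191
θ = 88.4° falls in segment 2 (72.6° to 95.5°, cycloidal, h = -14): β = 88.4 − 72.6 = 15.8°, B = 22.9°; Δs = -14·(0.6900 − sin(2π·0.6900)/(2π)) = -11.7309; s = 30.0000 − 11.7309 = 18.2691

θ=81°: 26.5191
θ=88.4°: 18.2691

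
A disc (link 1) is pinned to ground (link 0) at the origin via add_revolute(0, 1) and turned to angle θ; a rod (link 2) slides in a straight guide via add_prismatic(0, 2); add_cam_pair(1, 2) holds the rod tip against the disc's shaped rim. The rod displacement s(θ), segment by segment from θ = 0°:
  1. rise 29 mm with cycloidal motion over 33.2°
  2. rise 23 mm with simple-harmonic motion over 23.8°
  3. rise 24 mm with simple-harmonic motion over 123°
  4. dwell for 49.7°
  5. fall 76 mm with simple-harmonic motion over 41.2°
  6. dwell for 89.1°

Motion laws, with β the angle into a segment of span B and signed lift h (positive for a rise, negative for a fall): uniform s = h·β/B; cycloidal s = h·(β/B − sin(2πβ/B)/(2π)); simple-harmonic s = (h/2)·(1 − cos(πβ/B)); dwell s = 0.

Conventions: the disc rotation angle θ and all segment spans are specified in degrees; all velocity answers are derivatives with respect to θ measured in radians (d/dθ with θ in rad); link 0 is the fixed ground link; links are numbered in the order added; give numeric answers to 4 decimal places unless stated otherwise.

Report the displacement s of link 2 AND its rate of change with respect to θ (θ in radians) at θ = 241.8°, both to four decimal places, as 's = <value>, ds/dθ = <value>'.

segment 1 (0° to 33.2°, cycloidal, h = 29) is passed completely: s = 0.0000 + (29) = 29.0000
segment 2 (33.2° to 57°, simple-harmonic, h = 23) is passed completely: s = 29.0000 + (23) = 52.0000
segment 3 (57° to 180°, simple-harmonic, h = 24) is passed completely: s = 52.0000 + (24) = 76.0000
segment 4 (180° to 229.7°, dwell): s unchanged at 76.0000
θ = 241.8° falls in segment 5 (229.7° to 270.9°, simple-harmonic, h = -76): β = 241.8 − 229.7 = 12.1°, B = 41.2°; Δs = -76/2·(1 − cos(π·0.2937)) = -15.0591; s = 76.0000 − 15.0591 = 60.9409
velocity in seg [229.7°–270.9°] (simple-harmonic), θ in radians: β = 12.1° = 0.2112 rad, B = 41.2° = 0.7191 rad; ds/dθ = (πh/(2B)) sin(πβ/B) = (π·(-76)/(2·0.7191)) sin(π·0.2937) = -132.351607 mm/rad

s = 60.9409, ds/dθ = -132.3516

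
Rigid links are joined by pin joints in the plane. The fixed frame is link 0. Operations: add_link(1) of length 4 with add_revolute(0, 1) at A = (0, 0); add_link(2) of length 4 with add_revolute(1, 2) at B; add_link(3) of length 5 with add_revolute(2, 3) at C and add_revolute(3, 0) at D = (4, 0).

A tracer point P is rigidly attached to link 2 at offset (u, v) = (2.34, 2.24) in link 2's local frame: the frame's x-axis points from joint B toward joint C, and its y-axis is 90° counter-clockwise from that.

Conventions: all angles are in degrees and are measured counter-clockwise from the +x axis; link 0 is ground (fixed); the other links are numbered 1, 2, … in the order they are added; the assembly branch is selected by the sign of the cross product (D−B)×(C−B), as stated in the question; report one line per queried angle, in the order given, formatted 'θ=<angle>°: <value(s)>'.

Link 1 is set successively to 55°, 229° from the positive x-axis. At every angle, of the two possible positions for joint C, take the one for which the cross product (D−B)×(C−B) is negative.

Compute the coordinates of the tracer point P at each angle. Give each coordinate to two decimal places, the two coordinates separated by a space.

A=(0,0), D=(4.00,0)
θ=55°: B = A + 4.00·(cos55°, sin55°) = (2.2943, 3.2766)
θ=55°: |BD| = 3.6940
θ=55°: circle(B,4.00) ∩ circle(D,5.00): a=0.6288, h=3.9503
θ=55°:   candidates: C₊=(6.0886,4.5429) cross=14.592; C₋=(-0.9193,0.8948) cross=-14.592
θ=55°:   branch - wants cross < 0 → take C=(-0.9193,0.8948) (cross=-14.592)
θ=55°: ex = (C−B)/|BC| = (-0.8034,-0.5954); ey = (0.5954,-0.8034)
θ=55°: P = B + 2.34·ex + 2.24·ey = (1.7482,0.0837)
θ=229°: B = A + 4.00·(cos229°, sin229°) = (-2.6242, -3.0188)
θ=229°: |BD| = 7.2797
θ=229°: circle(B,4.00) ∩ circle(D,5.00): a=3.0217, h=2.6210
θ=229°:   candidates: C₊=(-0.9615,0.6192) cross=19.080; C₋=(1.2123,-4.1507) cross=-19.080
θ=229°:   branch - wants cross < 0 → take C=(1.2123,-4.1507) (cross=-19.080)
θ=229°: ex = (C−B)/|BC| = (0.9591,-0.2830); ey = (0.2830,0.9591)
θ=229°: P = B + 2.34·ex + 2.24·ey = (0.2540,-1.5326)

θ=55°: 1.75 0.08
θ=229°: 0.25 -1.53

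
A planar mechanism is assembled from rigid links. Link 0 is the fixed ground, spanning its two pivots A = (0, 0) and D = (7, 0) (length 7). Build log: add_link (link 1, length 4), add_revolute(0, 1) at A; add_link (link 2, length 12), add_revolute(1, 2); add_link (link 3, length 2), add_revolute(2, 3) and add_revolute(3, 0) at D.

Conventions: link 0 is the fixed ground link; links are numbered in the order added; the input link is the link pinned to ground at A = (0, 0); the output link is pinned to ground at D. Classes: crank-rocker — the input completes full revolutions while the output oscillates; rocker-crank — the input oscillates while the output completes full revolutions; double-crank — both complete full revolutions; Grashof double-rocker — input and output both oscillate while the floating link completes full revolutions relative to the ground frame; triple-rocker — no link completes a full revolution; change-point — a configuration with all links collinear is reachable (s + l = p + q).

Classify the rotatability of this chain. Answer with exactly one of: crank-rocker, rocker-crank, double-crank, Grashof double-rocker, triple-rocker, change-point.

lengths: ground=7, input=4, coupler=12, output=2
sorted: s=2 (shortest), l=12 (longest), p+q=11
s + l = 14 vs p + q = 11
s + l > p + q → non-Grashof → no link fully rotates → triple-rocker

triple-rocker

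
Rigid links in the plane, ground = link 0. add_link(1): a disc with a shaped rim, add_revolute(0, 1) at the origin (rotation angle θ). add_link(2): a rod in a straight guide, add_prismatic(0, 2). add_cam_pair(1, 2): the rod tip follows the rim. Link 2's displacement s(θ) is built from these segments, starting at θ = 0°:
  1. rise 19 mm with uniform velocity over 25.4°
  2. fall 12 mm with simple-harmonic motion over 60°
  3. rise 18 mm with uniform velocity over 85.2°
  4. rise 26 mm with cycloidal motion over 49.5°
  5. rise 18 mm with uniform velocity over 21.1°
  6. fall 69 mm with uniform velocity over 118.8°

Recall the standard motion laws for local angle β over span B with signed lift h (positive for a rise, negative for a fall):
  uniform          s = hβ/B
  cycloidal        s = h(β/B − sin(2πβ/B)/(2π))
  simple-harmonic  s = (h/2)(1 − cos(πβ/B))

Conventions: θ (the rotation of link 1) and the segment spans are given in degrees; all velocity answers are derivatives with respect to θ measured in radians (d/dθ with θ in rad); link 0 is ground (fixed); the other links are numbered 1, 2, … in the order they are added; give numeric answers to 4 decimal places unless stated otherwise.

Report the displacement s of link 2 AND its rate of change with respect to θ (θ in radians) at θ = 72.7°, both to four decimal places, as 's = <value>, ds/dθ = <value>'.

segment 1 (0° to 25.4°, uniform, h = 19) is passed completely: s = 0.0000 + (19) = 19.0000
θ = 72.7° falls in segment 2 (25.4° to 85.4°, simple-harmonic, h = -12): β = 72.7 − 25.4 = 47.3°, B = 60°; Δs = -12/2·(1 − cos(π·0.7883)) = -10.7216; s = 19.0000 − 10.7216 = 8.2784
velocity in seg [25.4°–85.4°] (simple-harmonic), θ in radians: β = 47.3° = 0.8255 rad, B = 60° = 1.0472 rad; ds/dθ = (πh/(2B)) sin(πβ/B) = (π·(-12)/(2·1.0472)) sin(π·0.7883) = -11.106646 mm/rad

s = 8.2784, ds/dθ = -11.1066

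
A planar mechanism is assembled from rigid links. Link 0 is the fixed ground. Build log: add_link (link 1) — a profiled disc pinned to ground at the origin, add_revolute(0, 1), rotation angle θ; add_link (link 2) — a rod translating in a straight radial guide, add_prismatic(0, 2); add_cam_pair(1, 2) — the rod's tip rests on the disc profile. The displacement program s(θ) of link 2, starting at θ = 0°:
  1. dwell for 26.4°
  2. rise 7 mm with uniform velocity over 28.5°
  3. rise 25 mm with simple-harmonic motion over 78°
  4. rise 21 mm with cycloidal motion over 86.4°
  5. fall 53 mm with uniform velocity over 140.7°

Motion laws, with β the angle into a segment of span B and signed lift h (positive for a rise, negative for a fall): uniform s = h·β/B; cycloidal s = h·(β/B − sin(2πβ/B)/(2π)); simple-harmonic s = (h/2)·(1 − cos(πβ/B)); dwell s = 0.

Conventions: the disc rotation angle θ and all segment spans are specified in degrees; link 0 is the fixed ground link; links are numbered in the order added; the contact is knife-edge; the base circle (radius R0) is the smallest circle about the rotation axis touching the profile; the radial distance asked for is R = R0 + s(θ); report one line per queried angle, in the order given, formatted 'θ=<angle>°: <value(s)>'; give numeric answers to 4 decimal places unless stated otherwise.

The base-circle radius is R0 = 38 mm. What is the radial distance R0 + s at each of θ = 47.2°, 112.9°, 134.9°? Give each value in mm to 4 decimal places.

seg 1 [0°–26.4°] dwell: s stays 0.0000
seg 2 [26.4°–54.9°] uniform, h=7: θ=47.2° here. β=20.8, B=28.5. 7·20.8/28.5 = 5.1088 → s = 5.1088
seg 2 [26.4°–54.9°] uniform, h=7: full span → s += 7 → s = 7.0000
seg 3 [54.9°–132.9°] simple-harmonic, h=25: θ=112.9° here. β=58, B=78. 25/2·(1 − cos(π·0.7436)) = 21.1591 → s = 28.1591
seg 3 [54.9°–132.9°] simple-harmonic, h=25: full span → s += 25 → s = 32.0000
seg 4 [132.9°–219.3°] cycloidal, h=21: θ=134.9° here. β=2, B=86.4. 21·(0.0231 − sin(2π·0.0231)/(2π)) = 0.0017 → s = 32.0017
θ=47.2°: R = R0 + s = 38 + 5.1088 = 43.1088
θ=112.9°: R = R0 + s = 38 + 28.1591 = 66.1591
θ=134.9°: R = R0 + s = 38 + 32.0017 = 70.0017

θ=47.2°: 43.1088
θ=112.9°: 66.1591
θ=134.9°: 70.0017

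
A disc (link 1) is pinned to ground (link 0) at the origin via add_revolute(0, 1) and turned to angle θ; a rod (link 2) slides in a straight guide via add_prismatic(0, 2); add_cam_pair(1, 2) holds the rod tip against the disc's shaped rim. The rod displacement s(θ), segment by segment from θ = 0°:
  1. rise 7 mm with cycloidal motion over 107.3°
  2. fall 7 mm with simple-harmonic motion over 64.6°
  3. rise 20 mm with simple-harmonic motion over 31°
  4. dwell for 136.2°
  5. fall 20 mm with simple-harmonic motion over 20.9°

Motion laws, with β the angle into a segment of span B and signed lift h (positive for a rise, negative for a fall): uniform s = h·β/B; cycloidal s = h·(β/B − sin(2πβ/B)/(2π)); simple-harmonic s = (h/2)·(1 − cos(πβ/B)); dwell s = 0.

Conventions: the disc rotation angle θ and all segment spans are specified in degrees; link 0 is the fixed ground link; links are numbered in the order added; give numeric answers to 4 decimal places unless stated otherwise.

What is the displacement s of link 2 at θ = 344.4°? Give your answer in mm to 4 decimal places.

segment 1 (0° to 107.3°, cycloidal, h = 7) is passed completely: s = 0.0000 + (7) = 7.0000
segment 2 (107.3° to 171.9°, simple-harmonic, h = -7) is passed completely: s = 7.0000 + (-7) = 0.0000
segment 3 (171.9° to 202.9°, simple-harmonic, h = 20) is passed completely: s = 0.0000 + (20) = 20.0000
segment 4 (202.9° to 339.1°, dwell): s unchanged at 20.0000
θ = 344.4° falls in segment 5 (339.1° to 360°, simple-harmonic, h = -20): β = 344.4 − 339.1 = 5.3°, B = 20.9°; Δs = -20/2·(1 − cos(π·0.2536)) = -3.0091; s = 20.0000 − 3.0091 = 16.9909

16.9909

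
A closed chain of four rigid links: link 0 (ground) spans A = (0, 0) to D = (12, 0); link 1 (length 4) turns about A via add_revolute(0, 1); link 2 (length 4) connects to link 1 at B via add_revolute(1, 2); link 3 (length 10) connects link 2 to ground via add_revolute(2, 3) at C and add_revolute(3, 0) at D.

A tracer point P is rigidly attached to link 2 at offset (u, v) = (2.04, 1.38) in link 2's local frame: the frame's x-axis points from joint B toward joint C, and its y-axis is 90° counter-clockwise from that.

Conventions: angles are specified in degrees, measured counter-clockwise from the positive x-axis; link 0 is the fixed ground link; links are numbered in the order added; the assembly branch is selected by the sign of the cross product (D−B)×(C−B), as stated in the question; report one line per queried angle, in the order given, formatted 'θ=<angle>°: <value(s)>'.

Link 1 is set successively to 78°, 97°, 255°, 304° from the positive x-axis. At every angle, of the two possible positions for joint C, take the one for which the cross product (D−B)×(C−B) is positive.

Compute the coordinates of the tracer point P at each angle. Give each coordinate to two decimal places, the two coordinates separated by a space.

A=(0,0), D=(12.00,0)
θ=78°: B = A + 4.00·(cos78°, sin78°) = (0.8316, 3.9126)
θ=78°: |BD| = 11.8339
θ=78°: circle(B,4.00) ∩ circle(D,10.00): a=2.3678, h=3.2239
θ=78°:   candidates: C₊=(4.1322,6.1723) cross=38.151; C₋=(2.0004,0.0871) cross=-38.151
θ=78°:   branch + wants cross > 0 → take C=(4.1322,6.1723) (cross=38.151)
θ=78°: ex = (C−B)/|BC| = (0.8251,0.5649); ey = (-0.5649,0.8251)
θ=78°: P = B + 2.04·ex + 1.38·ey = (1.7353,6.2037)
θ=97°: B = A + 4.00·(cos97°, sin97°) = (-0.4875, 3.9702)
θ=97°: |BD| = 13.1034
θ=97°: circle(B,4.00) ∩ circle(D,10.00): a=3.3464, h=2.1912
θ=97°:   candidates: C₊=(3.3656,5.0445) cross=28.712; C₋=(2.0377,0.8680) cross=-28.712
θ=97°:   branch + wants cross > 0 → take C=(3.3656,5.0445) (cross=28.712)
θ=97°: ex = (C−B)/|BC| = (0.9633,0.2686); ey = (-0.2686,0.9633)
θ=97°: P = B + 2.04·ex + 1.38·ey = (1.1070,5.8474)
θ=255°: B = A + 4.00·(cos255°, sin255°) = (-1.0353, -3.8637)
θ=255°: |BD| = 13.5958
θ=255°: circle(B,4.00) ∩ circle(D,10.00): a=3.7087, h=1.4984
θ=255°:   candidates: C₊=(2.0947,-1.3731) cross=20.372; C₋=(2.9464,-4.2464) cross=-20.372
θ=255°:   branch + wants cross > 0 → take C=(2.0947,-1.3731) (cross=20.372)
θ=255°: ex = (C−B)/|BC| = (0.7825,0.6227); ey = (-0.6227,0.7825)
θ=255°: P = B + 2.04·ex + 1.38·ey = (-0.2982,-1.5136)
θ=304°: B = A + 4.00·(cos304°, sin304°) = (2.2368, -3.3162)
θ=304°: |BD| = 10.3110
θ=304°: circle(B,4.00) ∩ circle(D,10.00): a=1.0822, h=3.8508
θ=304°:   candidates: C₊=(2.0230,0.6781) cross=39.706; C₋=(4.5000,-6.6143) cross=-39.706
θ=304°:   branch + wants cross > 0 → take C=(2.0230,0.6781) (cross=39.706)
θ=304°: ex = (C−B)/|BC| = (-0.0534,0.9986); ey = (-0.9986,-0.0534)
θ=304°: P = B + 2.04·ex + 1.38·ey = (0.7497,-1.3528)

θ=78°: 1.74 6.20
θ=97°: 1.11 5.85
θ=255°: -0.30 -1.51
θ=304°: 0.75 -1.35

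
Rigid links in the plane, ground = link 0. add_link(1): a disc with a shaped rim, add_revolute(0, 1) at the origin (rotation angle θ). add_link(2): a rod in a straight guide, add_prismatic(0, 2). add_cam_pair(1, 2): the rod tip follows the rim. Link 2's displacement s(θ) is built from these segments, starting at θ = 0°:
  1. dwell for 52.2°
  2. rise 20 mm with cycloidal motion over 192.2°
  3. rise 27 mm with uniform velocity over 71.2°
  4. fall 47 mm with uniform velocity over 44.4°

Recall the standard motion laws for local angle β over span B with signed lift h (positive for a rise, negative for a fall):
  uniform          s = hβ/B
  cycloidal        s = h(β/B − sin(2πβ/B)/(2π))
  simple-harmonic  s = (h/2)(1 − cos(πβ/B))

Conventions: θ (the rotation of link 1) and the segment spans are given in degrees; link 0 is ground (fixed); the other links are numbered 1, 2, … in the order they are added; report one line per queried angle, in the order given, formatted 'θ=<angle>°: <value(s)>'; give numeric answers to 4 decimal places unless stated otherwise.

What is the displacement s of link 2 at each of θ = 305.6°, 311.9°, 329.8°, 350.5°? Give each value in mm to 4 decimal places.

segment 1 (0° to 52.2°, dwell): s unchanged at 0.0000
segment 2 (52.2° to 244.4°, cycloidal, h = 20) is passed completely: s = 0.0000 + (20) = 20.0000
θ = 305.6° falls in segment 3 (244.4° to 315.6°, uniform, h = 27): β = 305.6 − 244.4 = 61.2°, B = 71.2°; Δs = 27·61.2/71.2 = 23.2079; s = 20.0000 + 23.2079 = 43.2079
θ = 311.9° falls in segment 3 (244.4° to 315.6°, uniform, h = 27): β = 311.9 − 244.4 = 67.5°, B = 71.2°; Δs = 27·67.5/71.2 = 25.5969; s = 20.0000 + 25.5969 = 45.5969
segment 3 (244.4° to 315.6°, uniform, h = 27) is passed completely: s = 20.0000 + (27) = 47.0000
θ = 329.8° falls in segment 4 (315.6° to 360°, uniform, h = -47): β = 329.8 − 315.6 = 14.2°, B = 44.4°; Δs = -47·14.2/44.4 = -15.0315; s = 47.0000 − 15.0315 = 31.9685
θ = 350.5° falls in segment 4 (315.6° to 360°, uniform, h = -47): β = 350.5 − 315.6 = 34.9°, B = 44.4°; Δs = -47·34.9/44.4 = -36.9437; s = 47.0000 − 36.9437 = 10.0563

θ=305.6°: 43.2079
θ=311.9°: 45.5969
θ=329.8°: 31.9685
θ=350.5°: 10.0563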